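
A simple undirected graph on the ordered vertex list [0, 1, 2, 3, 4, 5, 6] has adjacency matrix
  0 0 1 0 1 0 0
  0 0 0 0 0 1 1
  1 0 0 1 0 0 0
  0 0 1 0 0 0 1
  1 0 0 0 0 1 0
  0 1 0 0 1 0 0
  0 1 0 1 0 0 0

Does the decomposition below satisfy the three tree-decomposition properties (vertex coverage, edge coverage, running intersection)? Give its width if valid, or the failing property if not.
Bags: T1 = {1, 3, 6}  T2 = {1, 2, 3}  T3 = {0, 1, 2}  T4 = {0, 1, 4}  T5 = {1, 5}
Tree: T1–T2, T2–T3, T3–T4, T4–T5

A tree decomposition must satisfy three properties: every vertex lies in some bag; for every edge, both endpoints lie together in some bag; and for every vertex, the bags containing it form a connected subtree. Here edge (4,5) lies in no bag, so the decomposition is invalid.

No — edge (4,5) lies in no bag.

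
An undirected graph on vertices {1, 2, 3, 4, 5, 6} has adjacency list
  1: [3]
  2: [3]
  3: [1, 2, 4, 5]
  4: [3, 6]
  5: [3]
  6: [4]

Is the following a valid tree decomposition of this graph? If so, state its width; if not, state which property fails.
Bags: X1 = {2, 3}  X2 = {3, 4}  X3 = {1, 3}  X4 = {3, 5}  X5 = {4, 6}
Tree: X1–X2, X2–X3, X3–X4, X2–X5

Yes; width 1.

Vertex coverage: the bags together contain {1, 2, 3, 4, 5, 6}, the full vertex set. Edge coverage: each edge of G has both endpoints in at least one bag. Running intersection: for every vertex, the bags containing it form a connected subtree. All three properties hold, so this is a valid tree decomposition of width max|bag| − 1 = 1, and hence tw(G) ≤ 1.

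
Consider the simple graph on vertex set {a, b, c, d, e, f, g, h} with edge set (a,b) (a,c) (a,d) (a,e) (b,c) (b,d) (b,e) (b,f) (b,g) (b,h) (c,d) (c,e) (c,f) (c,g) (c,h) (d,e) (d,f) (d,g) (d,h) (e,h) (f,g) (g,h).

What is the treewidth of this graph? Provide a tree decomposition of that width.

The largest bag has 5 vertices, giving width 4; this decomposition certifies tw(G) ≤ 4. For the lower bound, the 5 vertices {b, c, d, g, h} are pairwise adjacent, and any tree decomposition puts a clique entirely inside one bag — forcing width ≥ 4. Combining the bounds, tw(G) = 4.

Treewidth 4.
Bags: B1 = {b, c, d, e, h}  B2 = {b, c, d, g, h}  B3 = {a, b, c, d, e}  B4 = {b, c, d, f, g}
Tree: B1–B2, B1–B3, B2–B4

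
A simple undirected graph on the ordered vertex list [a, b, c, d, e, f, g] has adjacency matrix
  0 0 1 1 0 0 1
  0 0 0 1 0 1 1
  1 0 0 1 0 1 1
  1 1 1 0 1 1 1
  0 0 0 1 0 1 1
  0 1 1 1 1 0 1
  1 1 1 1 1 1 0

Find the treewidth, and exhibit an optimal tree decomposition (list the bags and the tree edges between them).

Treewidth 3.
One such decomposition:
Bags: B1 = {d, e, f, g}  B2 = {c, d, f, g}  B3 = {b, d, f, g}  B4 = {a, c, d, g}
Tree: B1–B2, B1–B3, B2–B4

Each bag holds 4 vertices, so the decomposition has width 3, which upper-bounds the treewidth. On the other hand G contains the 4-clique {a, c, d, g}. A clique must lie in a single bag of any decomposition, so no decomposition can have width below 3. Hence tw(G) = 3 exactly.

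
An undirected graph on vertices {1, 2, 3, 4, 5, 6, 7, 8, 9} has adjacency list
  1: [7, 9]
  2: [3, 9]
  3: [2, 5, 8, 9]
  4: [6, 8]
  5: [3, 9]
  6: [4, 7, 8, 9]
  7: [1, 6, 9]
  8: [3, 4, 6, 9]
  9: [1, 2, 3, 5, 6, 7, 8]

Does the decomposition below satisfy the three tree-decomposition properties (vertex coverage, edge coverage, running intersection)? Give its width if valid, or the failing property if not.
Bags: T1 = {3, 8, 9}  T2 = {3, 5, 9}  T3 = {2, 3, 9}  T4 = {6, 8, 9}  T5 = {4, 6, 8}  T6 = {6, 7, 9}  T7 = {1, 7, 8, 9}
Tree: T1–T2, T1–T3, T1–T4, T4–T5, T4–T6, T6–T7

No — bags containing vertex 8 are not connected in the tree.

A tree decomposition must satisfy three properties: every vertex lies in some bag; for every edge, both endpoints lie together in some bag; and for every vertex, the bags containing it form a connected subtree. Here bags containing vertex 8 are not connected in the tree, so the decomposition is invalid.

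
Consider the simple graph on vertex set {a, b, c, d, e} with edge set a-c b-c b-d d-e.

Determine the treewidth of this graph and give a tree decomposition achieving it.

Treewidth 1.
Bags: B1 = {a, c}  B2 = {b, c}  B3 = {b, d}  B4 = {d, e}
Tree: B1–B2, B2–B3, B3–B4

Every bag has size at most 2, so the width is 2 − 1 = 1 and tw(G) ≤ 1. Since G has at least one edge (e.g. a–c), it is not an edgeless graph, so tw(G) ≥ 1. The upper and lower bounds meet at 1, so that is the treewidth.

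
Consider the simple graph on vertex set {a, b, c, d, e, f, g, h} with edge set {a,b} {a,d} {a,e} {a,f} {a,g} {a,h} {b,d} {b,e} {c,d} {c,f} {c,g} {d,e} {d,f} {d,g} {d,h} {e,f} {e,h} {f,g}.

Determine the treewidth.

A width-3 tree decomposition is:
Bags: B1 = {a, d, e, f}  B2 = {a, d, f, g}  B3 = {a, b, d, e}  B4 = {c, d, f, g}  B5 = {a, d, e, h}
Tree: B1–B2, B1–B3, B2–B4, B3–B5
The largest bag has 4 vertices, giving width 3; this decomposition certifies tw(G) ≤ 3. For the lower bound, the 4 vertices {c, d, f, g} are pairwise adjacent, and any tree decomposition puts a clique entirely inside one bag — forcing width ≥ 3. Combining the bounds, tw(G) = 3.

3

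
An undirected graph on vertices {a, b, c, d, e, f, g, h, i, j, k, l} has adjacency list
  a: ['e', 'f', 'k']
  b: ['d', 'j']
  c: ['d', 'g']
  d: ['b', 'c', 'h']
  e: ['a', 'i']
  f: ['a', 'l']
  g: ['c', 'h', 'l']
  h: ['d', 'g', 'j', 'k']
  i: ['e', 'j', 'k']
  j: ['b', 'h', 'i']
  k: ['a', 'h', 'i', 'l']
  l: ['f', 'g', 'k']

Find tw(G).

3

A width-3 tree decomposition is:
Bags: B1 = {b, c, d, g}  B2 = {b, d, g, h}  B3 = {b, g, h, j}  B4 = {g, h, j, l}  B5 = {h, j, k, l}  B6 = {i, j, k, l}  B7 = {f, i, k, l}  B8 = {a, f, i, k}  B9 = {a, e, f, i}
Tree: B1–B2, B2–B3, B3–B4, B4–B5, B5–B6, B6–B7, B7–B8, B8–B9
Every bag has size at most 4, so the width is 4 − 1 = 3 and tw(G) ≤ 3. For the lower bound: the 4 vertex sets {b,c,d}, {g}, {h}, {i,j,k,l} are disjoint, each induces a connected subgraph, and every pair is joined by at least one edge of G. Contracting each set to a single vertex therefore yields K_{4} as a minor, and since treewidth is minor-monotone, tw(G) ≥ tw(K_{4}) = 3. Hence tw(G) = 3 exactly.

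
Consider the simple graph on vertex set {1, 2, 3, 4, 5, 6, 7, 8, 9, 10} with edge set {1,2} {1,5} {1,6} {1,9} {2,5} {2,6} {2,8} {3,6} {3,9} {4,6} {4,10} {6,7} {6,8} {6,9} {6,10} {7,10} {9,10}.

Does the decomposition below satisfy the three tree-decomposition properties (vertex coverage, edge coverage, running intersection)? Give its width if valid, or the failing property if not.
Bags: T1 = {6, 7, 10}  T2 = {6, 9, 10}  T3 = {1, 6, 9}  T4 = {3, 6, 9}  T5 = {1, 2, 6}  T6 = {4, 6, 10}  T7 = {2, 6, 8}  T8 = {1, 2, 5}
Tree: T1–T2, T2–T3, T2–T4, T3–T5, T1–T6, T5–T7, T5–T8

Vertex coverage: the bags together contain {1, 2, 3, 4, 5, 6, 7, 8, 9, 10}, the full vertex set. Edge coverage: each edge of G has both endpoints in at least one bag. Running intersection: for every vertex, the bags containing it form a connected subtree. All three properties hold, so this is a valid tree decomposition of width max|bag| − 1 = 2, and hence tw(G) ≤ 2.

Yes; width 2.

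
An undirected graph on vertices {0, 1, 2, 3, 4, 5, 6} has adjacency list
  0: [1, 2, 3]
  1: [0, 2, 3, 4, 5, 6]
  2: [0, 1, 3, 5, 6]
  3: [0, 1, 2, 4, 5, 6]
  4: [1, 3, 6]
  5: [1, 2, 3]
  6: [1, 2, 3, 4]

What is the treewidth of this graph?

A width-3 tree decomposition is:
Bags: B1 = {0, 1, 2, 3}  B2 = {1, 2, 3, 5}  B3 = {1, 2, 3, 6}  B4 = {1, 3, 4, 6}
Tree: B1–B2, B2–B3, B3–B4
The largest bag has 4 vertices, giving width 3; this decomposition certifies tw(G) ≤ 3. For the lower bound, the 4 vertices {0, 1, 2, 3} are pairwise adjacent, and any tree decomposition puts a clique entirely inside one bag — forcing width ≥ 3. Hence tw(G) = 3 exactly.

3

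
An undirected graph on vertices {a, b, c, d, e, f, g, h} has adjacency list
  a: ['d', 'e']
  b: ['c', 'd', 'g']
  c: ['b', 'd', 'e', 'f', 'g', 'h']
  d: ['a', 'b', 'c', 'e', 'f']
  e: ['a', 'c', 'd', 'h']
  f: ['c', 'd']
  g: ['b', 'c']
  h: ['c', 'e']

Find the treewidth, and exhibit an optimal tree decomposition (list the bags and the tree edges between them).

Each bag holds 3 vertices, so the decomposition has width 2, which upper-bounds the treewidth. On the other hand G contains the 3-clique {c, d, e}. A clique must lie in a single bag of any decomposition, so no decomposition can have width below 2. Combining the bounds, tw(G) = 2.

Treewidth 2.
Bags: B1 = {a, d, e}  B2 = {c, d, e}  B3 = {b, c, d}  B4 = {b, c, g}  B5 = {c, d, f}  B6 = {c, e, h}
Tree: B1–B2, B2–B3, B3–B4, B2–B5, B2–B6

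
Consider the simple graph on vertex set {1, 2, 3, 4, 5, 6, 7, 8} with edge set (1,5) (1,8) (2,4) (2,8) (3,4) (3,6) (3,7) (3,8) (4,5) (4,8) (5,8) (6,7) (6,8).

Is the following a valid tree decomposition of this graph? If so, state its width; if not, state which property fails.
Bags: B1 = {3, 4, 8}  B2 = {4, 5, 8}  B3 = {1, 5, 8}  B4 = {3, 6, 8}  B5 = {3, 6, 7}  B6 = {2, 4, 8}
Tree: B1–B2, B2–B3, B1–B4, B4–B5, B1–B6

Every vertex of G appears in some bag (union = {1, 2, 3, 4, 5, 6, 7, 8}); every edge is covered by a bag; and for each vertex v the set of bags containing v is connected in the bag tree. The decomposition is therefore valid. The largest bag has 3 vertices, so the width is 2.

Yes; width 2.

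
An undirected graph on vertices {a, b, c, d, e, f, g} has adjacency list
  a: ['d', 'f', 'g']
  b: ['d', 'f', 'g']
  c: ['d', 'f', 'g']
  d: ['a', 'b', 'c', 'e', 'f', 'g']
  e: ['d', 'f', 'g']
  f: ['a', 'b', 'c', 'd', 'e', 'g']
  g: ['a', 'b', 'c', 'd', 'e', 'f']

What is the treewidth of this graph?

3

A width-3 tree decomposition is:
Bags: B1 = {a, d, f, g}  B2 = {b, d, f, g}  B3 = {c, d, f, g}  B4 = {d, e, f, g}
Tree: B1–B2, B1–B3, B2–B4
Each bag holds 4 vertices, so the decomposition has width 3, which upper-bounds the treewidth. For the lower bound, the 4 vertices {d, e, f, g} are pairwise adjacent, and any tree decomposition puts a clique entirely inside one bag — forcing width ≥ 3. Combining the bounds, tw(G) = 3.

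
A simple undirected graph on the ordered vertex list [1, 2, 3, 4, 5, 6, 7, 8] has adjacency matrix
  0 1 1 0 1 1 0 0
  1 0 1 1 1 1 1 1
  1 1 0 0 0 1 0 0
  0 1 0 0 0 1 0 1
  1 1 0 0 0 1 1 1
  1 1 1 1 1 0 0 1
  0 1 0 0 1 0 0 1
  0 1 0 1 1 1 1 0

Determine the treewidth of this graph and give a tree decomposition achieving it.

Treewidth 3.
One such decomposition:
Bags: B1 = {1, 2, 5, 6}  B2 = {2, 5, 6, 8}  B3 = {2, 4, 6, 8}  B4 = {2, 5, 7, 8}  B5 = {1, 2, 3, 6}
Tree: B1–B2, B2–B3, B2–B4, B1–B5

Each bag holds 4 vertices, so the decomposition has width 3, which upper-bounds the treewidth. For the lower bound, the 4 vertices {2, 4, 6, 8} are pairwise adjacent, and any tree decomposition puts a clique entirely inside one bag — forcing width ≥ 3. Therefore the treewidth is 3.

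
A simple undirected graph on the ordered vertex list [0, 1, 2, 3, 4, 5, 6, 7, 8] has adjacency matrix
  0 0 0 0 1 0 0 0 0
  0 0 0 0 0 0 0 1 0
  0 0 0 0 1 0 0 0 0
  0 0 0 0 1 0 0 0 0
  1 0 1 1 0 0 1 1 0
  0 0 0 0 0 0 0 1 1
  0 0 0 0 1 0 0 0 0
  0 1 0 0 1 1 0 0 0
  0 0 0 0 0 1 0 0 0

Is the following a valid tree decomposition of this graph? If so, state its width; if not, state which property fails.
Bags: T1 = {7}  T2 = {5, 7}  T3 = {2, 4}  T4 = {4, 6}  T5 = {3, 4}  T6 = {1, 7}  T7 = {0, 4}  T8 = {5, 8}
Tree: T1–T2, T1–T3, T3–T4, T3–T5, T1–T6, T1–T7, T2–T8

A tree decomposition must satisfy three properties: every vertex lies in some bag; for every edge, both endpoints lie together in some bag; and for every vertex, the bags containing it form a connected subtree. Here edge (4,7) lies in no bag, so the decomposition is invalid.

No — edge (4,7) lies in no bag.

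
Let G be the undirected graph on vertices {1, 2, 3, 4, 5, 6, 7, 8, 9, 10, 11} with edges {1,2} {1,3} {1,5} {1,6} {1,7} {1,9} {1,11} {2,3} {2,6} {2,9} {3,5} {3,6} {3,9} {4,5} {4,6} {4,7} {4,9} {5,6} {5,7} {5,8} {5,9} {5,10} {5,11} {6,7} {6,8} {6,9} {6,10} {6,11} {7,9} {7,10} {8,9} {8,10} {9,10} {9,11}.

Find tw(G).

4

A width-4 tree decomposition is:
Bags: B1 = {1, 5, 6, 7, 9}  B2 = {1, 3, 5, 6, 9}  B3 = {5, 6, 7, 9, 10}  B4 = {1, 5, 6, 9, 11}  B5 = {4, 5, 6, 7, 9}  B6 = {5, 6, 8, 9, 10}  B7 = {1, 2, 3, 6, 9}
Tree: B1–B2, B1–B3, B1–B4, B3–B5, B3–B6, B2–B7
Each bag holds 5 vertices, so the decomposition has width 4, which upper-bounds the treewidth. Conversely, {1, 2, 3, 6, 9} is a clique of size 5, and the vertices of any clique must share a bag in every tree decomposition; so some bag has ≥ 5 vertices and tw(G) ≥ 4. Therefore the treewidth is 4.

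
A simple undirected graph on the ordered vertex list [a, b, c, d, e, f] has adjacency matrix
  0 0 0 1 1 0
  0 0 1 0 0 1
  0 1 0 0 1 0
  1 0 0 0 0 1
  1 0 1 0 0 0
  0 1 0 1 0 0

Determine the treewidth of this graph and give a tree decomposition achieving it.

The largest bag has 3 vertices, giving width 2; this decomposition certifies tw(G) ≤ 2. Since a–e–c–b–f–d–a is a cycle in G, G is not acyclic. Forests are exactly the graphs of treewidth ≤ 1, so tw(G) ≥ 2. Combining the bounds, tw(G) = 2.

Treewidth 2.
One such decomposition:
Bags: B1 = {a, c, e}  B2 = {a, b, c}  B3 = {a, b, f}  B4 = {a, d, f}
Tree: B1–B2, B2–B3, B3–B4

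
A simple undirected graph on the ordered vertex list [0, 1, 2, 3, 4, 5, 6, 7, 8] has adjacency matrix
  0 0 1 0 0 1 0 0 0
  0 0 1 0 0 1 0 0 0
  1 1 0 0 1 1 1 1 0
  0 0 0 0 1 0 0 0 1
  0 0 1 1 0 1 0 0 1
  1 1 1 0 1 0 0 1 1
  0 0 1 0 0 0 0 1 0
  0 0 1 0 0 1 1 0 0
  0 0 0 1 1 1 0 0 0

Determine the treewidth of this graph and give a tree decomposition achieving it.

Treewidth 2.
Bags: B1 = {0, 2, 5}  B2 = {2, 4, 5}  B3 = {4, 5, 8}  B4 = {2, 5, 7}  B5 = {2, 6, 7}  B6 = {1, 2, 5}  B7 = {3, 4, 8}
Tree: B1–B2, B2–B3, B2–B4, B4–B5, B4–B6, B3–B7

Every bag has size at most 3, so the width is 3 − 1 = 2 and tw(G) ≤ 2. Conversely, {3, 4, 8} is a clique of size 3, and the vertices of any clique must share a bag in every tree decomposition; so some bag has ≥ 3 vertices and tw(G) ≥ 2. Therefore the treewidth is 2.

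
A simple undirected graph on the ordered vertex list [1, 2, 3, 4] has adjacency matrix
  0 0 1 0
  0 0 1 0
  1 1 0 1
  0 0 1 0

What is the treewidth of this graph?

1

A width-1 tree decomposition is:
Bags: B1 = {3, 4}  B2 = {1, 3}  B3 = {2, 3}
Tree: B1–B2, B2–B3
Every bag has size at most 2, so the width is 2 − 1 = 1 and tw(G) ≤ 1. Any graph with an edge has treewidth ≥ 1, and G has the edge 3–4. Hence tw(G) = 1 exactly.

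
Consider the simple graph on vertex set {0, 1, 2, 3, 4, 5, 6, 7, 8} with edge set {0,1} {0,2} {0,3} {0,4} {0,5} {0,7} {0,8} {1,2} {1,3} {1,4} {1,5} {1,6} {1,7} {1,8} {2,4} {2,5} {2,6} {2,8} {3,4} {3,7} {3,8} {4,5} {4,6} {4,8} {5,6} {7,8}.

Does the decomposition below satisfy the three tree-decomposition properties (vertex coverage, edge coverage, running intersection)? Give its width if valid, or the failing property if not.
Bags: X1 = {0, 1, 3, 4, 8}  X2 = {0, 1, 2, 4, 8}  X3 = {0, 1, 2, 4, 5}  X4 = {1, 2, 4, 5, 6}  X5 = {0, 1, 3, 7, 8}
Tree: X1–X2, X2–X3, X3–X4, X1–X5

Checking the three conditions: (i) the bags cover all of {0, 1, 2, 3, 4, 5, 6, 7, 8}; (ii) for each edge, some bag contains both endpoints; (iii) the bags containing any fixed vertex form a subtree. All hold, so the decomposition is valid with width 5 − 1 = 4.

Yes; width 4.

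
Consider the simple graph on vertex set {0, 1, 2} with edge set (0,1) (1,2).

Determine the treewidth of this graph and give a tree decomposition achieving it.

Treewidth 1.
One optimal decomposition is:
Bags: B1 = {1, 2}  B2 = {0, 1}
Tree: B1–B2

Each bag holds 2 vertices, so the decomposition has width 1, which upper-bounds the treewidth. Any graph with an edge has treewidth ≥ 1, and G has the edge 1–2. Therefore the treewidth is 1.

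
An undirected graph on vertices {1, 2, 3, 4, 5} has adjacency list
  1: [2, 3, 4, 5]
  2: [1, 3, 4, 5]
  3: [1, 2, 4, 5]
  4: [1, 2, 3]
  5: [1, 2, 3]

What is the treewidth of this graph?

3

A width-3 tree decomposition is:
Bags: B1 = {1, 2, 3, 5}  B2 = {1, 2, 3, 4}
Tree: B1–B2
Each bag holds 4 vertices, so the decomposition has width 3, which upper-bounds the treewidth. Conversely, {1, 2, 3, 4} is a clique of size 4, and the vertices of any clique must share a bag in every tree decomposition; so some bag has ≥ 4 vertices and tw(G) ≥ 3. Hence tw(G) = 3 exactly.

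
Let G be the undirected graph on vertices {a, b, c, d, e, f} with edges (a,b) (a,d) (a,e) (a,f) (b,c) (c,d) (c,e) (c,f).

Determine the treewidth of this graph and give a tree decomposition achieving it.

Treewidth 2.
Bags: B1 = {a, b, c}  B2 = {a, c, f}  B3 = {a, c, e}  B4 = {a, c, d}
Tree: B1–B2, B2–B3, B3–B4

The largest bag has 3 vertices, giving width 2; this decomposition certifies tw(G) ≤ 2. Since c–b–a–f–c is a cycle in G, G is not acyclic. Forests are exactly the graphs of treewidth ≤ 1, so tw(G) ≥ 2. The upper and lower bounds meet at 2, so that is the treewidth.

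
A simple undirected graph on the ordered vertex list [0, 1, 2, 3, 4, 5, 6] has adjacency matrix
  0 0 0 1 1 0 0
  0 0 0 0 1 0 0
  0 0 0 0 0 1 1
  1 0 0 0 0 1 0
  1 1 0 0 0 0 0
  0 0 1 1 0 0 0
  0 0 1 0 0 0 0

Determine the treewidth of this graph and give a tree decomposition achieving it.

Every bag has size at most 2, so the width is 2 − 1 = 1 and tw(G) ≤ 1. Any graph with an edge has treewidth ≥ 1, and G has the edge 1–4. Hence tw(G) = 1 exactly.

Treewidth 1.
One optimal decomposition is:
Bags: B1 = {1, 4}  B2 = {0, 4}  B3 = {0, 3}  B4 = {3, 5}  B5 = {2, 5}  B6 = {2, 6}
Tree: B1–B2, B2–B3, B3–B4, B4–B5, B5–B6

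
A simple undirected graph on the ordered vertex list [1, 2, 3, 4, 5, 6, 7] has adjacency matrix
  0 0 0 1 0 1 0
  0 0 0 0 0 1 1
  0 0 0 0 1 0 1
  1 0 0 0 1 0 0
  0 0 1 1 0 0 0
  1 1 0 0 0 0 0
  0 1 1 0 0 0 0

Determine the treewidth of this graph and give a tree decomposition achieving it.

Every bag has size at most 3, so the width is 3 − 1 = 2 and tw(G) ≤ 2. For the lower bound, G contains the cycle 3–5–4–1–6–2–7–3, so G is not a forest; only forests have treewidth ≤ 1, hence tw(G) ≥ 2. Hence tw(G) = 2 exactly.

Treewidth 2.
Bags: B1 = {3, 4, 5}  B2 = {1, 3, 4}  B3 = {1, 3, 6}  B4 = {2, 3, 6}  B5 = {2, 3, 7}
Tree: B1–B2, B2–B3, B3–B4, B4–B5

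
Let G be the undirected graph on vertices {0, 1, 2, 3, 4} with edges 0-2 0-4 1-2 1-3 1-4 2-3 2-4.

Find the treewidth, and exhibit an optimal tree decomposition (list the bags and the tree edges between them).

Treewidth 2.
Bags: B1 = {1, 2, 3}  B2 = {1, 2, 4}  B3 = {0, 2, 4}
Tree: B1–B2, B2–B3

Each bag holds 3 vertices, so the decomposition has width 2, which upper-bounds the treewidth. Conversely, {0, 2, 4} is a clique of size 3, and the vertices of any clique must share a bag in every tree decomposition; so some bag has ≥ 3 vertices and tw(G) ≥ 2. Hence tw(G) = 2 exactly.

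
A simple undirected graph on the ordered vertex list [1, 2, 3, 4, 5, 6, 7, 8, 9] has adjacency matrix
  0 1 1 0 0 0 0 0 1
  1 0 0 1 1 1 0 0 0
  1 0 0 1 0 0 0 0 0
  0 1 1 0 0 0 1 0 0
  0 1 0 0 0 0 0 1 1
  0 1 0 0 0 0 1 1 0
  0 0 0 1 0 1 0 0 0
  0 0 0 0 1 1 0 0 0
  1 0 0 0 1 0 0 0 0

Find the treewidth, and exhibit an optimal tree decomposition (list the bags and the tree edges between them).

Every bag has size at most 4, so the width is 4 − 1 = 3 and tw(G) ≤ 3. For the lower bound: the 4 vertex sets {6,7,8}, {5}, {2}, {1,3,4,9} are disjoint, each induces a connected subgraph, and every pair is joined by at least one edge of G. Contracting each set to a single vertex therefore yields K_{4} as a minor, and since treewidth is minor-monotone, tw(G) ≥ tw(K_{4}) = 3. Therefore the treewidth is 3.

Treewidth 3.
One optimal decomposition is:
Bags: B1 = {5, 6, 7, 8}  B2 = {2, 5, 6, 7}  B3 = {2, 4, 5, 7}  B4 = {2, 4, 5, 9}  B5 = {1, 2, 4, 9}  B6 = {1, 3, 4, 9}
Tree: B1–B2, B2–B3, B3–B4, B4–B5, B5–B6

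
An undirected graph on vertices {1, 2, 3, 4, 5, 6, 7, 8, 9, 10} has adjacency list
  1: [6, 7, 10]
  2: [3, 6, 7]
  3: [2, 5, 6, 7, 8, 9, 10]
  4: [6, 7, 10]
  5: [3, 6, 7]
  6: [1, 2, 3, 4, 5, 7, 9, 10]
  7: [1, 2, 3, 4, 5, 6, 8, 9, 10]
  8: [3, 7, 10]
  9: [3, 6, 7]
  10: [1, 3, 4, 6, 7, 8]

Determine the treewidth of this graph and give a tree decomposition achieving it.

Treewidth 3.
One such decomposition:
Bags: B1 = {3, 6, 7, 10}  B2 = {4, 6, 7, 10}  B3 = {3, 7, 8, 10}  B4 = {3, 6, 7, 9}  B5 = {1, 6, 7, 10}  B6 = {2, 3, 6, 7}  B7 = {3, 5, 6, 7}
Tree: B1–B2, B1–B3, B1–B4, B1–B5, B4–B6, B4–B7

Each bag holds 4 vertices, so the decomposition has width 3, which upper-bounds the treewidth. For the lower bound, the 4 vertices {3, 7, 8, 10} are pairwise adjacent, and any tree decomposition puts a clique entirely inside one bag — forcing width ≥ 3. Hence tw(G) = 3 exactly.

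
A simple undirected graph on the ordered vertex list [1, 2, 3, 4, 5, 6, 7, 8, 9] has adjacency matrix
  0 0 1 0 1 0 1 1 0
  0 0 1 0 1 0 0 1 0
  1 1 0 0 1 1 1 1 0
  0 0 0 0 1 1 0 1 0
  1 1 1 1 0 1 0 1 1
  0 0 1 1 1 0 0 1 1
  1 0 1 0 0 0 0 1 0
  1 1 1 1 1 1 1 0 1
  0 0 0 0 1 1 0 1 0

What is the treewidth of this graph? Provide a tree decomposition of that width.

Treewidth 3.
Bags: B1 = {3, 5, 6, 8}  B2 = {1, 3, 5, 8}  B3 = {5, 6, 8, 9}  B4 = {2, 3, 5, 8}  B5 = {1, 3, 7, 8}  B6 = {4, 5, 6, 8}
Tree: B1–B2, B1–B3, B2–B4, B2–B5, B1–B6

Each bag holds 4 vertices, so the decomposition has width 3, which upper-bounds the treewidth. For the lower bound, the 4 vertices {5, 6, 8, 9} are pairwise adjacent, and any tree decomposition puts a clique entirely inside one bag — forcing width ≥ 3. Combining the bounds, tw(G) = 3.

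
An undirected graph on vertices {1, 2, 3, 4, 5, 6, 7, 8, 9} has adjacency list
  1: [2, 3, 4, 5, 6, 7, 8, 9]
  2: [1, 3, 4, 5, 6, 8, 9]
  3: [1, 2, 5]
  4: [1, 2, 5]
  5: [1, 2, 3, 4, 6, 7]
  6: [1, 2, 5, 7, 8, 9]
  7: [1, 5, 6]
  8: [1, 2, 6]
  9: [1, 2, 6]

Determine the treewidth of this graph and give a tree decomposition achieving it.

Treewidth 3.
Bags: B1 = {1, 2, 4, 5}  B2 = {1, 2, 5, 6}  B3 = {1, 5, 6, 7}  B4 = {1, 2, 3, 5}  B5 = {1, 2, 6, 8}  B6 = {1, 2, 6, 9}
Tree: B1–B2, B2–B3, B2–B4, B2–B5, B5–B6

The largest bag has 4 vertices, giving width 3; this decomposition certifies tw(G) ≤ 3. Conversely, {1, 2, 6, 8} is a clique of size 4, and the vertices of any clique must share a bag in every tree decomposition; so some bag has ≥ 4 vertices and tw(G) ≥ 3. The upper and lower bounds meet at 3, so that is the treewidth.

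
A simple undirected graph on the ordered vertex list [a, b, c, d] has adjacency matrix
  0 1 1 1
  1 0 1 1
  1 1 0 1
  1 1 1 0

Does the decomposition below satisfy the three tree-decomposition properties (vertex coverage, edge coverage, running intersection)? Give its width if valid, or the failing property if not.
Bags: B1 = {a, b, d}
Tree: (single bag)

A tree decomposition must satisfy three properties: every vertex lies in some bag; for every edge, both endpoints lie together in some bag; and for every vertex, the bags containing it form a connected subtree. Here vertex c appears in no bag, so the decomposition is invalid.

No — vertex c appears in no bag.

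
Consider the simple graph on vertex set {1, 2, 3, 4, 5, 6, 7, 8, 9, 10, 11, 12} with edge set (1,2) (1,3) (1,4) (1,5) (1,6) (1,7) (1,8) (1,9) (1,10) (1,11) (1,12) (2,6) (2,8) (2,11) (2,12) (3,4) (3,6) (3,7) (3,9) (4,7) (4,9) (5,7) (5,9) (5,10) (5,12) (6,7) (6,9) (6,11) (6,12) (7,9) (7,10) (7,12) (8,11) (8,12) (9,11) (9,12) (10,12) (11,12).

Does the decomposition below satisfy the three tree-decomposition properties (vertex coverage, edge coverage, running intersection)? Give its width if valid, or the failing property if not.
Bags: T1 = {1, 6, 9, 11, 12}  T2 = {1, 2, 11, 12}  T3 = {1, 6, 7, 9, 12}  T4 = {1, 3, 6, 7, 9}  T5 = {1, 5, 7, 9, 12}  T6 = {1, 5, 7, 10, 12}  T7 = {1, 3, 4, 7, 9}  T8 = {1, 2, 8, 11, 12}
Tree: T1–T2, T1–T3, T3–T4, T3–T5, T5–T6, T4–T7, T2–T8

A tree decomposition must satisfy three properties: every vertex lies in some bag; for every edge, both endpoints lie together in some bag; and for every vertex, the bags containing it form a connected subtree. Here edge (6,2) lies in no bag, so the decomposition is invalid.

No — edge (6,2) lies in no bag.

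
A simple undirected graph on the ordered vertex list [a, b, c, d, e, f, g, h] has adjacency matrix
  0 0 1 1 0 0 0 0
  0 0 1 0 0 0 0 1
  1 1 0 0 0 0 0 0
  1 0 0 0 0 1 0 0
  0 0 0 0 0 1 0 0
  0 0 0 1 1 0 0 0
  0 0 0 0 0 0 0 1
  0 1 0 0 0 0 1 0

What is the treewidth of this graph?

A width-1 tree decomposition is:
Bags: B1 = {e, f}  B2 = {d, f}  B3 = {a, d}  B4 = {a, c}  B5 = {b, c}  B6 = {b, h}  B7 = {g, h}
Tree: B1–B2, B2–B3, B3–B4, B4–B5, B5–B6, B6–B7
Every bag has size at most 2, so the width is 2 − 1 = 1 and tw(G) ≤ 1. G has an edge, so its treewidth is at least 1. Therefore the treewidth is 1.

1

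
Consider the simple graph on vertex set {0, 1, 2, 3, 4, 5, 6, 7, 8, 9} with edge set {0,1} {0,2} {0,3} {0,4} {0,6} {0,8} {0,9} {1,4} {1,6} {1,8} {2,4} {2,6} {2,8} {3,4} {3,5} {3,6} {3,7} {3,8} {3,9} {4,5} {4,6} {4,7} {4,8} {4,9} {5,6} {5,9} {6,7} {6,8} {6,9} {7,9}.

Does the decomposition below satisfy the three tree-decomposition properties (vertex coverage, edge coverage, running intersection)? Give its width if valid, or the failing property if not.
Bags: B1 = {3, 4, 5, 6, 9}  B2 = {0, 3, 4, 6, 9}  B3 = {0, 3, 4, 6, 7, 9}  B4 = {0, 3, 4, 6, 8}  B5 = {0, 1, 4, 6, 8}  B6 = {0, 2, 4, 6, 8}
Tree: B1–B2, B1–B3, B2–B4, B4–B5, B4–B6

No — bags containing vertex 0 are not connected in the tree.

A tree decomposition must satisfy three properties: every vertex lies in some bag; for every edge, both endpoints lie together in some bag; and for every vertex, the bags containing it form a connected subtree. Here bags containing vertex 0 are not connected in the tree, so the decomposition is invalid.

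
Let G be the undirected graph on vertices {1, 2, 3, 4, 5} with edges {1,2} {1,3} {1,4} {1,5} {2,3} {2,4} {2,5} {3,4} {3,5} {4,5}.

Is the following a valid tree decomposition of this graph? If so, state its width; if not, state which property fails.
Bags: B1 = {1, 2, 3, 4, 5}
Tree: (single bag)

Yes; width 4.

Every vertex of G appears in some bag (union = {1, 2, 3, 4, 5}); every edge is covered by a bag; and for each vertex v the set of bags containing v is connected in the bag tree. The decomposition is therefore valid. The largest bag has 5 vertices, so the width is 4.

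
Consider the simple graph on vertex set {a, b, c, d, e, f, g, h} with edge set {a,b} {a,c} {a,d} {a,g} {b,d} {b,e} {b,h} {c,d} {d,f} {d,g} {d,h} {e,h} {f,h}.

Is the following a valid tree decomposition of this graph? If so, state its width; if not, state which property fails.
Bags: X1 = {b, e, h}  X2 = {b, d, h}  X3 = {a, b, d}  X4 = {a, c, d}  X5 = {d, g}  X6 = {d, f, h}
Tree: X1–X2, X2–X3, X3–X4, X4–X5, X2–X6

No — edge (a,g) lies in no bag.

A tree decomposition must satisfy three properties: every vertex lies in some bag; for every edge, both endpoints lie together in some bag; and for every vertex, the bags containing it form a connected subtree. Here edge (a,g) lies in no bag, so the decomposition is invalid.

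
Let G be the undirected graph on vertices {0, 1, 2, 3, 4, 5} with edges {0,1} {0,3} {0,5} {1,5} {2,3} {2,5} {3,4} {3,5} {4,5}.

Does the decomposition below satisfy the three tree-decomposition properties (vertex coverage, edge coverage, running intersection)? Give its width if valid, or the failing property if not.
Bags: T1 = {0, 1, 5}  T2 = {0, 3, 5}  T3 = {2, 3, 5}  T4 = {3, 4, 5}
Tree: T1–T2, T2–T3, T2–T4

Vertex coverage: the bags together contain {0, 1, 2, 3, 4, 5}, the full vertex set. Edge coverage: each edge of G has both endpoints in at least one bag. Running intersection: for every vertex, the bags containing it form a connected subtree. All three properties hold, so this is a valid tree decomposition of width max|bag| − 1 = 2, and hence tw(G) ≤ 2.

Yes; width 2.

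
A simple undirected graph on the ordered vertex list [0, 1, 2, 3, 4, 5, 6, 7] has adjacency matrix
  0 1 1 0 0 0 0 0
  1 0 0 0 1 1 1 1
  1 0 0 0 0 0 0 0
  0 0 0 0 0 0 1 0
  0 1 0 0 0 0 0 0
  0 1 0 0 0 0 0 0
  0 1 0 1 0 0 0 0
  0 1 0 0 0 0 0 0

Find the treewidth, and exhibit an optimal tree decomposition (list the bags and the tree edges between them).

The largest bag has 2 vertices, giving width 1; this decomposition certifies tw(G) ≤ 1. Since G has at least one edge (e.g. 0–2), it is not an edgeless graph, so tw(G) ≥ 1. Hence tw(G) = 1 exactly.

Treewidth 1.
Bags: B1 = {0, 2}  B2 = {0, 1}  B3 = {1, 4}  B4 = {1, 6}  B5 = {1, 7}  B6 = {3, 6}  B7 = {1, 5}
Tree: B1–B2, B2–B3, B2–B4, B4–B5, B4–B6, B2–B7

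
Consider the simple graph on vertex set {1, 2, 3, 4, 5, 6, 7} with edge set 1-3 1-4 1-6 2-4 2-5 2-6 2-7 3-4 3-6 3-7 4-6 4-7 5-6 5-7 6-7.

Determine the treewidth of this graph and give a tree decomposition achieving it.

Each bag holds 4 vertices, so the decomposition has width 3, which upper-bounds the treewidth. For the lower bound, the 4 vertices {2, 4, 6, 7} are pairwise adjacent, and any tree decomposition puts a clique entirely inside one bag — forcing width ≥ 3. The upper and lower bounds meet at 3, so that is the treewidth.

Treewidth 3.
One optimal decomposition is:
Bags: B1 = {3, 4, 6, 7}  B2 = {2, 4, 6, 7}  B3 = {2, 5, 6, 7}  B4 = {1, 3, 4, 6}
Tree: B1–B2, B2–B3, B1–B4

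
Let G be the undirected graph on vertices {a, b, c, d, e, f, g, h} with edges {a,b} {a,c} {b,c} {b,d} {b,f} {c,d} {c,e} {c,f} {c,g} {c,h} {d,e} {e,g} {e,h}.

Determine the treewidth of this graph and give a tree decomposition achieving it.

Each bag holds 3 vertices, so the decomposition has width 2, which upper-bounds the treewidth. Conversely, {c, e, g} is a clique of size 3, and the vertices of any clique must share a bag in every tree decomposition; so some bag has ≥ 3 vertices and tw(G) ≥ 2. Combining the bounds, tw(G) = 2.

Treewidth 2.
Bags: B1 = {b, c, f}  B2 = {b, c, d}  B3 = {c, d, e}  B4 = {a, b, c}  B5 = {c, e, h}  B6 = {c, e, g}
Tree: B1–B2, B2–B3, B2–B4, B3–B5, B5–B6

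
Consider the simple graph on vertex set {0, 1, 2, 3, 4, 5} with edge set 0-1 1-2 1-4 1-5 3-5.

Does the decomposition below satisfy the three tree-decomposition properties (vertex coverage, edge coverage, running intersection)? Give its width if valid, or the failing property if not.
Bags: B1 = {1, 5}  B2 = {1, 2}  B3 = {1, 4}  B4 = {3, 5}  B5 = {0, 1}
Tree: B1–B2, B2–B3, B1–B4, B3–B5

Yes; width 1.

Checking the three conditions: (i) the bags cover all of {0, 1, 2, 3, 4, 5}; (ii) for each edge, some bag contains both endpoints; (iii) the bags containing any fixed vertex form a subtree. All hold, so the decomposition is valid with width 2 − 1 = 1.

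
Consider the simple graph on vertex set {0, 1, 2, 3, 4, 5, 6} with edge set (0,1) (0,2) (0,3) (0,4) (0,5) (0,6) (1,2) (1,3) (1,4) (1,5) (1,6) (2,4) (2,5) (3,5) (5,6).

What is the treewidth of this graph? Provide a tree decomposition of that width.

The largest bag has 4 vertices, giving width 3; this decomposition certifies tw(G) ≤ 3. Conversely, {0, 1, 2, 4} is a clique of size 4, and the vertices of any clique must share a bag in every tree decomposition; so some bag has ≥ 4 vertices and tw(G) ≥ 3. Hence tw(G) = 3 exactly.

Treewidth 3.
One optimal decomposition is:
Bags: B1 = {0, 1, 5, 6}  B2 = {0, 1, 3, 5}  B3 = {0, 1, 2, 5}  B4 = {0, 1, 2, 4}
Tree: B1–B2, B2–B3, B3–B4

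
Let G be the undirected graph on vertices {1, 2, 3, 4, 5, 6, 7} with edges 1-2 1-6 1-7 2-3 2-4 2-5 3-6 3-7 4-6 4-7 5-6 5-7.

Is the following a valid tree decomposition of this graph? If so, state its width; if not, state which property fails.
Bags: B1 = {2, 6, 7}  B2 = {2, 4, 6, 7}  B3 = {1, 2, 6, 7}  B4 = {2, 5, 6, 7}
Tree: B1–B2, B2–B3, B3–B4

No — vertex 3 appears in no bag.

A tree decomposition must satisfy three properties: every vertex lies in some bag; for every edge, both endpoints lie together in some bag; and for every vertex, the bags containing it form a connected subtree. Here vertex 3 appears in no bag, so the decomposition is invalid.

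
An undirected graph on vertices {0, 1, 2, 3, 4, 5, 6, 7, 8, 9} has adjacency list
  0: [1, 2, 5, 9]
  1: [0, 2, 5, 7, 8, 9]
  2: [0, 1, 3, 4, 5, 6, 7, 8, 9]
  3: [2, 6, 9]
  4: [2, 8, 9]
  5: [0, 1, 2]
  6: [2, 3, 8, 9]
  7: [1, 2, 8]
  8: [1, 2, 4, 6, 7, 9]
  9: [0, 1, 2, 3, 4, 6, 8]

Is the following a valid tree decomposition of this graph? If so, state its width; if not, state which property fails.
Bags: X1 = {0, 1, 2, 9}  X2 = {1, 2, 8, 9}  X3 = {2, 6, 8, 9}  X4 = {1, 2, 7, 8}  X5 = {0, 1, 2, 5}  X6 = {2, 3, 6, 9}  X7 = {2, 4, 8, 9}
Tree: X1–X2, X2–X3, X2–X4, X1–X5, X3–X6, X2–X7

Yes; width 3.

Every vertex of G appears in some bag (union = {0, 1, 2, 3, 4, 5, 6, 7, 8, 9}); every edge is covered by a bag; and for each vertex v the set of bags containing v is connected in the bag tree. The decomposition is therefore valid. The largest bag has 4 vertices, so the width is 3.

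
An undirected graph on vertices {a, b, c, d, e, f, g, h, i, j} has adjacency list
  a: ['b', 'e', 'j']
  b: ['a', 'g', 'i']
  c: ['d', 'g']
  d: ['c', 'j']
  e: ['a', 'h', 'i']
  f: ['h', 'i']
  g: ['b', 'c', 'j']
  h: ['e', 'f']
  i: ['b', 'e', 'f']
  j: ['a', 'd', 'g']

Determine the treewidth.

2

A width-2 tree decomposition is:
Bags: B1 = {f, h, i}  B2 = {e, h, i}  B3 = {b, e, i}  B4 = {a, b, e}  B5 = {a, b, g}  B6 = {a, g, j}  B7 = {c, g, j}  B8 = {c, d, j}
Tree: B1–B2, B2–B3, B3–B4, B4–B5, B5–B6, B6–B7, B7–B8
Every bag has size at most 3, so the width is 3 − 1 = 2 and tw(G) ≤ 2. The edges f–h–e–i–f form a cycle, so G is not a tree and its treewidth is at least 2. The upper and lower bounds meet at 2, so that is the treewidth.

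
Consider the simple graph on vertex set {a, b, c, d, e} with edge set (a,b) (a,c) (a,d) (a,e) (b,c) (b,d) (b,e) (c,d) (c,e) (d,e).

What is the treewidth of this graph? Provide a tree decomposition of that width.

Treewidth 4.
One such decomposition:
Bags: B1 = {a, b, c, d, e}
Tree: (single bag)

With just one bag of size 5, the width is 5 − 1 = 4, so tw(G) ≤ 4. On the other hand G contains the 5-clique {a, b, c, d, e}. A clique must lie in a single bag of any decomposition, so no decomposition can have width below 4. Combining the bounds, tw(G) = 4.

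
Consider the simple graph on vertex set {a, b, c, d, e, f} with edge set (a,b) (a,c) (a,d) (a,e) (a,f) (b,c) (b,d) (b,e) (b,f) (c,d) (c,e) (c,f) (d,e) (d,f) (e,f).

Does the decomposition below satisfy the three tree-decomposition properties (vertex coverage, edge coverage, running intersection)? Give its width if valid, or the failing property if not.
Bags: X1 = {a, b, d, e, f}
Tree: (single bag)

No — vertex c appears in no bag.

A tree decomposition must satisfy three properties: every vertex lies in some bag; for every edge, both endpoints lie together in some bag; and for every vertex, the bags containing it form a connected subtree. Here vertex c appears in no bag, so the decomposition is invalid.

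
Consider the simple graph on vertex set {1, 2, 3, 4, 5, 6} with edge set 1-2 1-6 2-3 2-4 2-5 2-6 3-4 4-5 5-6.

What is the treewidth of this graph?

A width-2 tree decomposition is:
Bags: B1 = {2, 4, 5}  B2 = {2, 5, 6}  B3 = {1, 2, 6}  B4 = {2, 3, 4}
Tree: B1–B2, B2–B3, B1–B4
Every bag has size at most 3, so the width is 3 − 1 = 2 and tw(G) ≤ 2. Conversely, {1, 2, 6} is a clique of size 3, and the vertices of any clique must share a bag in every tree decomposition; so some bag has ≥ 3 vertices and tw(G) ≥ 2. Therefore the treewidth is 2.

2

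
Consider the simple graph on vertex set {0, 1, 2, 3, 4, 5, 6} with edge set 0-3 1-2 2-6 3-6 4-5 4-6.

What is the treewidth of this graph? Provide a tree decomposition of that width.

The largest bag has 2 vertices, giving width 1; this decomposition certifies tw(G) ≤ 1. Any graph with an edge has treewidth ≥ 1, and G has the edge 1–2. Hence tw(G) = 1 exactly.

Treewidth 1.
One such decomposition:
Bags: B1 = {1, 2}  B2 = {2, 6}  B3 = {3, 6}  B4 = {0, 3}  B5 = {4, 6}  B6 = {4, 5}
Tree: B1–B2, B2–B3, B3–B4, B2–B5, B5–B6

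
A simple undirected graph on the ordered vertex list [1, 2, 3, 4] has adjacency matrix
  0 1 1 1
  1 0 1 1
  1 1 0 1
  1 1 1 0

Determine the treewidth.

A width-3 tree decomposition is:
Bags: B1 = {1, 2, 3, 4}
Tree: (single bag)
With just one bag of size 4, the width is 4 − 1 = 3, so tw(G) ≤ 3. For the lower bound, the 4 vertices {1, 2, 3, 4} are pairwise adjacent, and any tree decomposition puts a clique entirely inside one bag — forcing width ≥ 3. Hence tw(G) = 3 exactly.

3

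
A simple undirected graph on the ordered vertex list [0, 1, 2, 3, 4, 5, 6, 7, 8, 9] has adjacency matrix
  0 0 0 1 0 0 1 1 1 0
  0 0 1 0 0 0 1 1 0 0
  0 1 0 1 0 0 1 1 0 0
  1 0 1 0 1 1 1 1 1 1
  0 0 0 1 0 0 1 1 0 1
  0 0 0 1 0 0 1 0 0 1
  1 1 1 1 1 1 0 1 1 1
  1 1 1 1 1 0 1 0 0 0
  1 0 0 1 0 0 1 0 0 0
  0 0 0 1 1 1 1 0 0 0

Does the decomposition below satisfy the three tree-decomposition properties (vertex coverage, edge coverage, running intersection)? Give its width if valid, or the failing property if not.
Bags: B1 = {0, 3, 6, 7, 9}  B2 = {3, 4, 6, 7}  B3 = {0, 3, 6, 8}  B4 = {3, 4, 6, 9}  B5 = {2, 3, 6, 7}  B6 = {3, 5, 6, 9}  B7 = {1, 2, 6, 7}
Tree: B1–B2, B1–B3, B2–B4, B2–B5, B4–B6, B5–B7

No — bags containing vertex 9 are not connected in the tree.

A tree decomposition must satisfy three properties: every vertex lies in some bag; for every edge, both endpoints lie together in some bag; and for every vertex, the bags containing it form a connected subtree. Here bags containing vertex 9 are not connected in the tree, so the decomposition is invalid.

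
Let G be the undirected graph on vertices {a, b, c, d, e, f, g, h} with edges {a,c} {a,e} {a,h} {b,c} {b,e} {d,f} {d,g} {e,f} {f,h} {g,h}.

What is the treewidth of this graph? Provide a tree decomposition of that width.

The largest bag has 3 vertices, giving width 2; this decomposition certifies tw(G) ≤ 2. The edges c–b–e–a–c form a cycle, so G is not a tree and its treewidth is at least 2. Combining the bounds, tw(G) = 2.

Treewidth 2.
One such decomposition:
Bags: B1 = {a, b, c}  B2 = {a, b, e}  B3 = {a, e, h}  B4 = {e, f, h}  B5 = {f, g, h}  B6 = {d, f, g}
Tree: B1–B2, B2–B3, B3–B4, B4–B5, B5–B6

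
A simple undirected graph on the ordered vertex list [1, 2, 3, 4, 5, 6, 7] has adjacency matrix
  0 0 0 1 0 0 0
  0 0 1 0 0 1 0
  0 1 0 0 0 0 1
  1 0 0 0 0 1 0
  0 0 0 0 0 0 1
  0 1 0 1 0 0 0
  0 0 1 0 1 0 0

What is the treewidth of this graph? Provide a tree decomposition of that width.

Treewidth 1.
One such decomposition:
Bags: B1 = {1, 4}  B2 = {4, 6}  B3 = {2, 6}  B4 = {2, 3}  B5 = {3, 7}  B6 = {5, 7}
Tree: B1–B2, B2–B3, B3–B4, B4–B5, B5–B6

Each bag holds 2 vertices, so the decomposition has width 1, which upper-bounds the treewidth. Since G has at least one edge (e.g. 1–4), it is not an edgeless graph, so tw(G) ≥ 1. Therefore the treewidth is 1.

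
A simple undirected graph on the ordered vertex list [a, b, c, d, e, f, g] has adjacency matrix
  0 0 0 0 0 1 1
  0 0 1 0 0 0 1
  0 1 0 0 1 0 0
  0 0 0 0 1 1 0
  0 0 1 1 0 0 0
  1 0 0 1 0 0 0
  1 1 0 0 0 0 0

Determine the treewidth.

2

A width-2 tree decomposition is:
Bags: B1 = {b, c, g}  B2 = {c, e, g}  B3 = {d, e, g}  B4 = {d, f, g}  B5 = {a, f, g}
Tree: B1–B2, B2–B3, B3–B4, B4–B5
Every bag has size at most 3, so the width is 3 − 1 = 2 and tw(G) ≤ 2. The edges g–b–c–e–d–f–a–g form a cycle, so G is not a tree and its treewidth is at least 2. The upper and lower bounds meet at 2, so that is the treewidth.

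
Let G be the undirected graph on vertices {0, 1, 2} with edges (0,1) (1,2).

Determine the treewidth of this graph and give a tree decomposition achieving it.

Every bag has size at most 2, so the width is 2 − 1 = 1 and tw(G) ≤ 1. Any graph with an edge has treewidth ≥ 1, and G has the edge 1–0. Combining the bounds, tw(G) = 1.

Treewidth 1.
One such decomposition:
Bags: B1 = {0, 1}  B2 = {1, 2}
Tree: B1–B2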